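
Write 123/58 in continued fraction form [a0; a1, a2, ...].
[2; 8, 3, 2]

Euclidean algorithm steps:
123 = 2 × 58 + 7
58 = 8 × 7 + 2
7 = 3 × 2 + 1
2 = 2 × 1 + 0
Continued fraction: [2; 8, 3, 2]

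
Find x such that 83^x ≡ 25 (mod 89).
60

Baby-step giant-step with step n = ⌈√89⌉ = 10.
Baby steps 83^j mod 89 (j:value) for j=0..9: 0:1, 1:83, 2:36, 3:51, 4:50, 5:56, 6:20, 7:58, 8:8, 9:41.
Giant-step multiplier: 83^(-10) ≡ 83^(88-10) = 83^78 ≡ 17 (mod 89).
Giant steps γ_i = 25·17^i mod 89: γ_0=25, γ_1=69, γ_2=16, γ_3=5, γ_4=85, γ_5=21, γ_6=1 (in table at j=0).
x = i·n + j = 6·10 + 0 = 60.
Check: 83^60 ≡ 25 (mod 89).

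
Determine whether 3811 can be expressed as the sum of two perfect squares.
Not possible

Factorization: 3811 = 37 × 103
By Fermat: n is sum of two squares iff every prime p ≡ 3 (mod 4) appears to even power.
Prime(s) ≡ 3 (mod 4) with odd exponent: [(103, 1)]
Therefore 3811 cannot be expressed as a² + b².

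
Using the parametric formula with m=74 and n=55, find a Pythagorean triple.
(2451, 8140, 8501)

Euclid's formula: a = m² - n², b = 2mn, c = m² + n²
m = 74, n = 55
a = 74² - 55² = 5476 - 3025 = 2451
b = 2 × 74 × 55 = 8140
c = 74² + 55² = 5476 + 3025 = 8501
Verification: 2451² + 8140² = 6007401 + 66259600 = 72267001 = 8501² ✓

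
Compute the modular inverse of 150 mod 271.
215

gcd(150, 271) = 1, so the inverse exists.
Extended Euclidean algorithm on (271, 150):
271 = 1 × 150 + 121  ⟹  121 = (1)·271 + (-1)·150
150 = 1 × 121 + 29  ⟹  29 = (-1)·271 + (2)·150
121 = 4 × 29 + 5  ⟹  5 = (5)·271 + (-9)·150
29 = 5 × 5 + 4  ⟹  4 = (-26)·271 + (47)·150
5 = 1 × 4 + 1  ⟹  1 = (31)·271 + (-56)·150
So (-56)·150 ≡ 1 (mod 271), i.e. 150^(-1) ≡ -56 ≡ 215 (mod 271).
Check: 150 × 215 = 32250 ≡ 1 (mod 271)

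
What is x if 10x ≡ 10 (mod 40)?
x ≡ 1 (mod 4)

gcd(10, 40) = 10, which divides 10, so solutions exist.
Divide through by 10: x ≡ 1 (mod 4).
The coefficient of x is now 1, so x ≡ 1 (mod 4).
Check: 10 × 1 = 10 ≡ 10 (mod 40).
x ≡ 1 (mod 4), giving 10 solutions mod 40.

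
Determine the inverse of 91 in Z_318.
7

gcd(91, 318) = 1, so the inverse exists.
Extended Euclidean algorithm on (318, 91):
318 = 3 × 91 + 45  ⟹  45 = (1)·318 + (-3)·91
91 = 2 × 45 + 1  ⟹  1 = (-2)·318 + (7)·91
So (7)·91 ≡ 1 (mod 318), i.e. 91^(-1) ≡ 7 (mod 318).
Check: 91 × 7 = 637 ≡ 1 (mod 318)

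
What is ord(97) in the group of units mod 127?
126

127 is prime, so ord(97) divides φ(127) = 126.
Divisors of 126: 1, 2, 3, 6, 7, 9, 14, 18, 21, 42, 63, 126.
Repeated squaring: 97^1 ≡ 97, 97^2 ≡ 11, 97^4 ≡ 121, 97^8 ≡ 36, 97^16 ≡ 26, 97^32 ≡ 41, 97^64 ≡ 30 (mod 127).
Test 97^d mod 127 for each divisor d in increasing order:
97^1 ≡ 97
97^2 ≡ 11
97^3 = 97^2·97^1 ≡ 51
97^6 = 97^4·97^2 ≡ 61
97^7 = 97^4·97^2·97^1 ≡ 75
97^9 = 97^8·97^1 ≡ 63
97^14 = 97^8·97^4·97^2 ≡ 37
97^18 = 97^16·97^2 ≡ 32
97^21 = 97^16·97^4·97^1 ≡ 108
97^42 = 97^32·97^8·97^2 ≡ 107
97^63 = 97^32·97^16·97^8·97^4·97^2·97^1 ≡ 126
97^126 = 97^64·97^32·97^16·97^8·97^4·97^2 ≡ 1  ← first divisor giving 1
The order is 126.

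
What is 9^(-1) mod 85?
19

gcd(9, 85) = 1, so the inverse exists.
Extended Euclidean algorithm on (85, 9):
85 = 9 × 9 + 4  ⟹  4 = (1)·85 + (-9)·9
9 = 2 × 4 + 1  ⟹  1 = (-2)·85 + (19)·9
So (19)·9 ≡ 1 (mod 85), i.e. 9^(-1) ≡ 19 (mod 85).
Check: 9 × 19 = 171 ≡ 1 (mod 85)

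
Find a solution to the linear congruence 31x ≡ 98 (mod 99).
x ≡ 83 (mod 99)

gcd(31, 99) = 1, which divides 98, so solutions exist.
Find 31^(-1) mod 99 by the extended Euclidean algorithm:
99 = 3 × 31 + 6  ⟹  6 = (1)·99 + (-3)·31
31 = 5 × 6 + 1  ⟹  1 = (-5)·99 + (16)·31
So (16)·31 ≡ 1 (mod 99), i.e. 31^(-1) ≡ 16 (mod 99).
x ≡ 16 × 98 = 1568 ≡ 83 (mod 99).
Check: 31 × 83 = 2573 ≡ 98 (mod 99).
Unique solution: x ≡ 83 (mod 99)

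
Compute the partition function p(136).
10015581680

p(n) counts ways to write n as a sum of positive integers (order ignored).
Euler's pentagonal recurrence: p(k) = p(k-1) + p(k-2) - p(k-5) - p(k-7) + p(k-12) + p(k-15) - ... (offsets j(3j∓1)/2, signs ++--, p(0)=1, p(<0)=0).
DP table for k = 0..135: p(0)=1, p(1)=1, p(2)=2, p(3)=3, p(4)=5, p(5)=7, p(6)=11, p(7)=15, p(8)=22, p(9)=30, p(10)=42, p(11)=56, p(12)=77, p(13)=101, p(14)=135, p(15)=176, p(16)=231, p(17)=297, p(18)=385, p(19)=490, p(20)=627, p(21)=792, p(22)=1002, p(23)=1255, p(24)=1575, p(25)=1958, p(26)=2436, p(27)=3010, p(28)=3718, p(29)=4565, p(30)=5604, p(31)=6842, p(32)=8349, p(33)=10143, p(34)=12310, p(35)=14883, p(36)=17977, p(37)=21637, p(38)=26015, p(39)=31185, p(40)=37338, p(41)=44583, p(42)=53174, p(43)=63261, p(44)=75175, p(45)=89134, p(46)=105558, p(47)=124754, p(48)=147273, p(49)=173525, p(50)=204226, p(51)=239943, p(52)=281589, p(53)=329931, p(54)=386155, p(55)=451276, p(56)=526823, p(57)=614154, p(58)=715220, p(59)=831820, p(60)=966467, p(61)=1121505, p(62)=1300156, p(63)=1505499, p(64)=1741630, p(65)=2012558, p(66)=2323520, p(67)=2679689, p(68)=3087735, p(69)=3554345, p(70)=4087968, p(71)=4697205, p(72)=5392783, p(73)=6185689, p(74)=7089500, p(75)=8118264, p(76)=9289091, p(77)=10619863, p(78)=12132164, p(79)=13848650, p(80)=15796476, p(81)=18004327, p(82)=20506255, p(83)=23338469, p(84)=26543660, p(85)=30167357, p(86)=34262962, p(87)=38887673, p(88)=44108109, p(89)=49995925, p(90)=56634173, p(91)=64112359, p(92)=72533807, p(93)=82010177, p(94)=92669720, p(95)=104651419, p(96)=118114304, p(97)=133230930, p(98)=150198136, p(99)=169229875, p(100)=190569292, p(101)=214481126, p(102)=241265379, p(103)=271248950, p(104)=304801365, p(105)=342325709, p(106)=384276336, p(107)=431149389, p(108)=483502844, p(109)=541946240, p(110)=607163746, p(111)=679903203, p(112)=761002156, p(113)=851376628, p(114)=952050665, p(115)=1064144451, p(116)=1188908248, p(117)=1327710076, p(118)=1482074143, p(119)=1653668665, p(120)=1844349560, p(121)=2056148051, p(122)=2291320912, p(123)=2552338241, p(124)=2841940500, p(125)=3163127352, p(126)=3519222692, p(127)=3913864295, p(128)=4351078600, p(129)=4835271870, p(130)=5371315400, p(131)=5964539504, p(132)=6620830889, p(133)=7346629512, p(134)=8149040695, p(135)=9035836076.
Final step: p(136) = p(135) + p(134) - p(131) - p(129) + p(124) + p(121) - p(114) - p(110) + p(101) + p(96) - p(85) - p(79) + p(66) + p(59) - p(44) - p(36) + p(19) + p(10)
= 9035836076 + 8149040695 - 5964539504 - 4835271870 + 2841940500 + 2056148051 - 952050665 - 607163746 + 214481126 + 118114304 - 30167357 - 13848650 + 2323520 + 831820 - 75175 - 17977 + 490 + 42
= 10015581680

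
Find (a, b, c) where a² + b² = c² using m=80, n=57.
(3151, 9120, 9649)

Euclid's formula: a = m² - n², b = 2mn, c = m² + n²
m = 80, n = 57
a = 80² - 57² = 6400 - 3249 = 3151
b = 2 × 80 × 57 = 9120
c = 80² + 57² = 6400 + 3249 = 9649
Verification: 3151² + 9120² = 9928801 + 83174400 = 93103201 = 9649² ✓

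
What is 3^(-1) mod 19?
13

gcd(3, 19) = 1, so the inverse exists.
Extended Euclidean algorithm on (19, 3):
19 = 6 × 3 + 1  ⟹  1 = (1)·19 + (-6)·3
So (-6)·3 ≡ 1 (mod 19), i.e. 3^(-1) ≡ -6 ≡ 13 (mod 19).
Check: 3 × 13 = 39 ≡ 1 (mod 19)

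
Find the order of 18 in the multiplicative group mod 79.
13

79 is prime, so ord(18) divides φ(79) = 78.
Divisors of 78: 1, 2, 3, 6, 13, 26, 39, 78.
Repeated squaring: 18^1 ≡ 18, 18^2 ≡ 8, 18^4 ≡ 64, 18^8 ≡ 67, 18^16 ≡ 65, 18^32 ≡ 38, 18^64 ≡ 22 (mod 79).
Test 18^d mod 79 for each divisor d in increasing order:
18^1 ≡ 18
18^2 ≡ 8
18^3 = 18^2·18^1 ≡ 65
18^6 = 18^4·18^2 ≡ 38
18^13 = 18^8·18^4·18^1 ≡ 1  ← first divisor giving 1
The order is 13.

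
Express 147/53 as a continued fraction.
[2; 1, 3, 2, 2, 2]

Euclidean algorithm steps:
147 = 2 × 53 + 41
53 = 1 × 41 + 12
41 = 3 × 12 + 5
12 = 2 × 5 + 2
5 = 2 × 2 + 1
2 = 2 × 1 + 0
Continued fraction: [2; 1, 3, 2, 2, 2]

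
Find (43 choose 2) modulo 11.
1

Using Lucas' theorem:
Write n=43 and k=2 in base 11:
n in base 11: [3, 10]
k in base 11: [0, 2]
C(43,2) mod 11 = ∏ C(n_i, k_i) mod 11
Digit binomials (mod 11): C(3,0) = 1; C(10,2) = 45 ≡ 1
Product: 1 × 1 = 1 ≡ 1 (mod 11)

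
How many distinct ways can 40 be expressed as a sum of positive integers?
37338

p(n) counts ways to write n as a sum of positive integers (order ignored).
Euler's pentagonal recurrence: p(k) = p(k-1) + p(k-2) - p(k-5) - p(k-7) + p(k-12) + p(k-15) - ... (offsets j(3j∓1)/2, signs ++--, p(0)=1, p(<0)=0).
DP table for k = 0..39: p(0)=1, p(1)=1, p(2)=2, p(3)=3, p(4)=5, p(5)=7, p(6)=11, p(7)=15, p(8)=22, p(9)=30, p(10)=42, p(11)=56, p(12)=77, p(13)=101, p(14)=135, p(15)=176, p(16)=231, p(17)=297, p(18)=385, p(19)=490, p(20)=627, p(21)=792, p(22)=1002, p(23)=1255, p(24)=1575, p(25)=1958, p(26)=2436, p(27)=3010, p(28)=3718, p(29)=4565, p(30)=5604, p(31)=6842, p(32)=8349, p(33)=10143, p(34)=12310, p(35)=14883, p(36)=17977, p(37)=21637, p(38)=26015, p(39)=31185.
Final step: p(40) = p(39) + p(38) - p(35) - p(33) + p(28) + p(25) - p(18) - p(14) + p(5) + p(0)
= 31185 + 26015 - 14883 - 10143 + 3718 + 1958 - 385 - 135 + 7 + 1
= 37338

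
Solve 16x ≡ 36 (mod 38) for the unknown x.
x ≡ 7 (mod 19)

gcd(16, 38) = 2, which divides 36, so solutions exist.
Divide through by 2: 8x ≡ 18 (mod 19).
Find 8^(-1) mod 19 by the extended Euclidean algorithm:
19 = 2 × 8 + 3  ⟹  3 = (1)·19 + (-2)·8
8 = 2 × 3 + 2  ⟹  2 = (-2)·19 + (5)·8
3 = 1 × 2 + 1  ⟹  1 = (3)·19 + (-7)·8
So (-7)·8 ≡ 1 (mod 19), i.e. 8^(-1) ≡ -7 ≡ 12 (mod 19).
x ≡ 12 × 18 = 216 ≡ 7 (mod 19).
Check: 16 × 7 = 112 ≡ 36 (mod 38).
x ≡ 7 (mod 19), giving 2 solutions mod 38.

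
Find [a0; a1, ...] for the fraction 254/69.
[3; 1, 2, 7, 3]

Euclidean algorithm steps:
254 = 3 × 69 + 47
69 = 1 × 47 + 22
47 = 2 × 22 + 3
22 = 7 × 3 + 1
3 = 3 × 1 + 0
Continued fraction: [3; 1, 2, 7, 3]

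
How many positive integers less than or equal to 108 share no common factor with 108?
36

108 = 2^2 × 3^3
φ(n) = n × ∏(1 - 1/p) for each prime p dividing n
φ(108) = 108 × (1 - 1/2) × (1 - 1/3) = 36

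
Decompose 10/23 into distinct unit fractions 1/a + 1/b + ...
1/3 + 1/10 + 1/690

Greedy algorithm:
10/23: ceiling(23/10) = 3, use 1/3
7/69: ceiling(69/7) = 10, use 1/10
1/690: ceiling(690/1) = 690, use 1/690
Result: 10/23 = 1/3 + 1/10 + 1/690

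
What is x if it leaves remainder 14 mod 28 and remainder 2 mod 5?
42

Using Chinese Remainder Theorem:
M = 28 × 5 = 140
M1 = 5, M2 = 28
y1 = 5^(-1) mod 28 = 17
y2 = 28^(-1) mod 5 = 2
x = (14×5×17 + 2×28×2) mod 140 = 42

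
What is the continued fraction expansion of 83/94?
[0; 1, 7, 1, 1, 5]

Euclidean algorithm steps:
83 = 0 × 94 + 83
94 = 1 × 83 + 11
83 = 7 × 11 + 6
11 = 1 × 6 + 5
6 = 1 × 5 + 1
5 = 5 × 1 + 0
Continued fraction: [0; 1, 7, 1, 1, 5]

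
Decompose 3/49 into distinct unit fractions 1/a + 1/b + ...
1/17 + 1/417 + 1/347361

Greedy algorithm:
3/49: ceiling(49/3) = 17, use 1/17
2/833: ceiling(833/2) = 417, use 1/417
1/347361: ceiling(347361/1) = 347361, use 1/347361
Result: 3/49 = 1/17 + 1/417 + 1/347361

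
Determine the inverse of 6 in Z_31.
26

gcd(6, 31) = 1, so the inverse exists.
Extended Euclidean algorithm on (31, 6):
31 = 5 × 6 + 1  ⟹  1 = (1)·31 + (-5)·6
So (-5)·6 ≡ 1 (mod 31), i.e. 6^(-1) ≡ -5 ≡ 26 (mod 31).
Check: 6 × 26 = 156 ≡ 1 (mod 31)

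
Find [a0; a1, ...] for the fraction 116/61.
[1; 1, 9, 6]

Euclidean algorithm steps:
116 = 1 × 61 + 55
61 = 1 × 55 + 6
55 = 9 × 6 + 1
6 = 6 × 1 + 0
Continued fraction: [1; 1, 9, 6]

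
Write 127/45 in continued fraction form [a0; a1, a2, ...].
[2; 1, 4, 1, 1, 1, 2]

Euclidean algorithm steps:
127 = 2 × 45 + 37
45 = 1 × 37 + 8
37 = 4 × 8 + 5
8 = 1 × 5 + 3
5 = 1 × 3 + 2
3 = 1 × 2 + 1
2 = 2 × 1 + 0
Continued fraction: [2; 1, 4, 1, 1, 1, 2]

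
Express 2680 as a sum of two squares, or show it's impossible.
Not possible

Factorization: 2680 = 2^3 × 5 × 67
By Fermat: n is sum of two squares iff every prime p ≡ 3 (mod 4) appears to even power.
Prime(s) ≡ 3 (mod 4) with odd exponent: [(67, 1)]
Therefore 2680 cannot be expressed as a² + b².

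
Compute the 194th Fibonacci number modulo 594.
487

Matrix identity: Q^n = [[F_(n+1), F_n], [F_n, F_(n-1)]] with Q = [[1,1],[1,0]].
n = 194 = 11000010₂. Square-and-multiply, entries mod 594:
Q^1 = [[1,1],[1,0]]
Q^3 = (Q^1)²·Q = [[3,2],[2,1]]
Q^6 = (Q^3)² = [[13,8],[8,5]]
Q^12 = (Q^6)² = [[233,144],[144,89]]
Q^24 = (Q^12)² = [[181,36],[36,145]]
Q^48 = (Q^24)² = [[199,450],[450,343]]
Q^97 = (Q^48)²·Q = [[109,343],[343,360]]
Q^194 = (Q^97)² = [[38,487],[487,145]]
F_194 mod 594 = Q^194[0][1] = 487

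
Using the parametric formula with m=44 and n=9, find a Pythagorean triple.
(1855, 792, 2017)

Euclid's formula: a = m² - n², b = 2mn, c = m² + n²
m = 44, n = 9
a = 44² - 9² = 1936 - 81 = 1855
b = 2 × 44 × 9 = 792
c = 44² + 9² = 1936 + 81 = 2017
Verification: 1855² + 792² = 3441025 + 627264 = 4068289 = 2017² ✓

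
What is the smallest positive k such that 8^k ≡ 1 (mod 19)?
6

19 is prime, so ord(8) divides φ(19) = 18.
Divisors of 18: 1, 2, 3, 6, 9, 18.
Repeated squaring: 8^1 ≡ 8, 8^2 ≡ 7, 8^4 ≡ 11, 8^8 ≡ 7, 8^16 ≡ 11 (mod 19).
Test 8^d mod 19 for each divisor d in increasing order:
8^1 ≡ 8
8^2 ≡ 7
8^3 = 8^2·8^1 ≡ 18
8^6 = 8^4·8^2 ≡ 1  ← first divisor giving 1
The order is 6.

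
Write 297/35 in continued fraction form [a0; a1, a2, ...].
[8; 2, 17]

Euclidean algorithm steps:
297 = 8 × 35 + 17
35 = 2 × 17 + 1
17 = 17 × 1 + 0
Continued fraction: [8; 2, 17]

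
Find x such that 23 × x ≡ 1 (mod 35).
32

gcd(23, 35) = 1, so the inverse exists.
Extended Euclidean algorithm on (35, 23):
35 = 1 × 23 + 12  ⟹  12 = (1)·35 + (-1)·23
23 = 1 × 12 + 11  ⟹  11 = (-1)·35 + (2)·23
12 = 1 × 11 + 1  ⟹  1 = (2)·35 + (-3)·23
So (-3)·23 ≡ 1 (mod 35), i.e. 23^(-1) ≡ -3 ≡ 32 (mod 35).
Check: 23 × 32 = 736 ≡ 1 (mod 35)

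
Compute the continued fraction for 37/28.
[1; 3, 9]

Euclidean algorithm steps:
37 = 1 × 28 + 9
28 = 3 × 9 + 1
9 = 9 × 1 + 0
Continued fraction: [1; 3, 9]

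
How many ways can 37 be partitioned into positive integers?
21637

p(n) counts ways to write n as a sum of positive integers (order ignored).
Euler's pentagonal recurrence: p(k) = p(k-1) + p(k-2) - p(k-5) - p(k-7) + p(k-12) + p(k-15) - ... (offsets j(3j∓1)/2, signs ++--, p(0)=1, p(<0)=0).
DP table for k = 0..36: p(0)=1, p(1)=1, p(2)=2, p(3)=3, p(4)=5, p(5)=7, p(6)=11, p(7)=15, p(8)=22, p(9)=30, p(10)=42, p(11)=56, p(12)=77, p(13)=101, p(14)=135, p(15)=176, p(16)=231, p(17)=297, p(18)=385, p(19)=490, p(20)=627, p(21)=792, p(22)=1002, p(23)=1255, p(24)=1575, p(25)=1958, p(26)=2436, p(27)=3010, p(28)=3718, p(29)=4565, p(30)=5604, p(31)=6842, p(32)=8349, p(33)=10143, p(34)=12310, p(35)=14883, p(36)=17977.
Final step: p(37) = p(36) + p(35) - p(32) - p(30) + p(25) + p(22) - p(15) - p(11) + p(2)
= 17977 + 14883 - 8349 - 5604 + 1958 + 1002 - 176 - 56 + 2
= 21637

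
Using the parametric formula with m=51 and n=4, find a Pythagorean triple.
(2585, 408, 2617)

Euclid's formula: a = m² - n², b = 2mn, c = m² + n²
m = 51, n = 4
a = 51² - 4² = 2601 - 16 = 2585
b = 2 × 51 × 4 = 408
c = 51² + 4² = 2601 + 16 = 2617
Verification: 2585² + 408² = 6682225 + 166464 = 6848689 = 2617² ✓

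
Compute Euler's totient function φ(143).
120

143 = 11 × 13
φ(n) = n × ∏(1 - 1/p) for each prime p dividing n
φ(143) = 143 × (1 - 1/11) × (1 - 1/13) = 120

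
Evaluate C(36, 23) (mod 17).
0

Using Lucas' theorem:
Write n=36 and k=23 in base 17:
n in base 17: [2, 2]
k in base 17: [1, 6]
C(36,23) mod 17 = ∏ C(n_i, k_i) mod 17
Digit binomials (mod 17): C(2,1) = 2; C(2,6) = 0 (k_i > n_i)
Product: 2 × 0 = 0 ≡ 0 (mod 17)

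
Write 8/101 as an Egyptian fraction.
1/13 + 1/438 + 1/575094

Greedy algorithm:
8/101: ceiling(101/8) = 13, use 1/13
3/1313: ceiling(1313/3) = 438, use 1/438
1/575094: ceiling(575094/1) = 575094, use 1/575094
Result: 8/101 = 1/13 + 1/438 + 1/575094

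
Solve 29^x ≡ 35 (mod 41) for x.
3

Baby-step giant-step with step n = ⌈√41⌉ = 7.
Baby steps 29^j mod 41 (j:value) for j=0..6: 0:1, 1:29, 2:21, 3:35, 4:31, 5:38, 6:36.
h = 35 is already in the table at j=3, so x = 3.
Check: 29^3 ≡ 35 (mod 41).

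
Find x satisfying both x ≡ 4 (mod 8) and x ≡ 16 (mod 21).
100

Using Chinese Remainder Theorem:
M = 8 × 21 = 168
M1 = 21, M2 = 8
y1 = 21^(-1) mod 8 = 5
y2 = 8^(-1) mod 21 = 8
x = (4×21×5 + 16×8×8) mod 168 = 100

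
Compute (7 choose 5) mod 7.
0

Using Lucas' theorem:
Write n=7 and k=5 in base 7:
n in base 7: [1, 0]
k in base 7: [0, 5]
C(7,5) mod 7 = ∏ C(n_i, k_i) mod 7
Digit binomials (mod 7): C(1,0) = 1; C(0,5) = 0 (k_i > n_i)
Product: 1 × 0 = 0 ≡ 0 (mod 7)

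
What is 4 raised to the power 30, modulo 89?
32

Repeated squaring. Binary of 30 = 11110.
4^1 ≡ 4 (mod 89); 4^2 ≡ 16 (mod 89); 4^4 ≡ 78 (mod 89); 4^8 ≡ 32 (mod 89); 4^16 ≡ 45 (mod 89)
4^30 = 4^2 × 4^4 × 4^8 × 4^16 ≡ 32 (mod 89)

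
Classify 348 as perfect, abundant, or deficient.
abundant

Proper divisors of 348: sum = 1 + 2 + 3 + 4 + 6 + 12 + 29 + 58 + 87 + 116 + 174 = 492
Since 492 > 348, 348 is abundant.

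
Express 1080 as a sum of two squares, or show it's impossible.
Not possible

Factorization: 1080 = 2^3 × 3^3 × 5
By Fermat: n is sum of two squares iff every prime p ≡ 3 (mod 4) appears to even power.
Prime(s) ≡ 3 (mod 4) with odd exponent: [(3, 3)]
Therefore 1080 cannot be expressed as a² + b².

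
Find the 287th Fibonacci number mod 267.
88

Matrix identity: Q^n = [[F_(n+1), F_n], [F_n, F_(n-1)]] with Q = [[1,1],[1,0]].
n = 287 = 100011111₂. Square-and-multiply, entries mod 267:
Q^1 = [[1,1],[1,0]]
Q^2 = (Q^1)² = [[2,1],[1,1]]
Q^4 = (Q^2)² = [[5,3],[3,2]]
Q^8 = (Q^4)² = [[34,21],[21,13]]
Q^17 = (Q^8)²·Q = [[181,262],[262,186]]
Q^35 = (Q^17)²·Q = [[246,212],[212,34]]
Q^71 = (Q^35)²·Q = [[81,262],[262,86]]
Q^143 = (Q^71)²·Q = [[144,178],[178,233]]
Q^287 = (Q^143)²·Q = [[177,88],[88,89]]
F_287 mod 267 = Q^287[0][1] = 88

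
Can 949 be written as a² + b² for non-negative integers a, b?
7² + 30² (a=7, b=30)

Factorization: 949 = 13 × 73
By Fermat: n is sum of two squares iff every prime p ≡ 3 (mod 4) appears to even power.
All primes ≡ 3 (mod 4) appear to even power.
Search a = 0, 1, 2, … for 949 - a² a perfect square: first hit at a = 7: 949 - 49 = 900 = 30².
949 = 7² + 30² = 49 + 900 ✓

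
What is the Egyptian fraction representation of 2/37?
1/19 + 1/703

Greedy algorithm:
2/37: ceiling(37/2) = 19, use 1/19
1/703: ceiling(703/1) = 703, use 1/703
Result: 2/37 = 1/19 + 1/703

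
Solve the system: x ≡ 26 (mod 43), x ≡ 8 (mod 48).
1832

Using Chinese Remainder Theorem:
M = 43 × 48 = 2064
M1 = 48, M2 = 43
y1 = 48^(-1) mod 43 = 26
y2 = 43^(-1) mod 48 = 19
x = (26×48×26 + 8×43×19) mod 2064 = 1832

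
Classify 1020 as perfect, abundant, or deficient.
abundant

Proper divisors of 1020: sum = 1 + 2 + 3 + 4 + 5 + 6 + 10 + 12 + ... + 204 + 255 + 340 + 510 (23 divisors) = 2004
Since 2004 > 1020, 1020 is abundant.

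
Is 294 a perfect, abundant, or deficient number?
abundant

Proper divisors of 294: sum = 1 + 2 + 3 + 6 + 7 + 14 + 21 + 42 + 49 + 98 + 147 = 390
Since 390 > 294, 294 is abundant.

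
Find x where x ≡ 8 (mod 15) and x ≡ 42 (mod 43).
128

Using Chinese Remainder Theorem:
M = 15 × 43 = 645
M1 = 43, M2 = 15
y1 = 43^(-1) mod 15 = 7
y2 = 15^(-1) mod 43 = 23
x = (8×43×7 + 42×15×23) mod 645 = 128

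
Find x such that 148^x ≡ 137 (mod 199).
189

Baby-step giant-step with step n = ⌈√199⌉ = 15.
Baby steps 148^j mod 199 (j:value) for j=0..14: 0:1, 1:148, 2:14, 3:82, 4:196, 5:153, 6:157, 7:152, 8:9, 9:138, 10:126, 11:141, 12:172, 13:183, 14:20.
Giant-step multiplier: 148^(-15) ≡ 148^(198-15) = 148^183 ≡ 191 (mod 199).
Giant steps γ_i = 137·191^i mod 199: γ_0=137, γ_1=98, γ_2=12, γ_3=103, γ_4=171, γ_5=25, γ_6=198, γ_7=8, γ_8=135, γ_9=114, γ_10=83, γ_11=132, γ_12=138 (in table at j=9).
x = i·n + j = 12·15 + 9 = 189.
Check: 148^189 ≡ 137 (mod 199).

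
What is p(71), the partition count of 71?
4697205

p(n) counts ways to write n as a sum of positive integers (order ignored).
Euler's pentagonal recurrence: p(k) = p(k-1) + p(k-2) - p(k-5) - p(k-7) + p(k-12) + p(k-15) - ... (offsets j(3j∓1)/2, signs ++--, p(0)=1, p(<0)=0).
DP table for k = 0..70: p(0)=1, p(1)=1, p(2)=2, p(3)=3, p(4)=5, p(5)=7, p(6)=11, p(7)=15, p(8)=22, p(9)=30, p(10)=42, p(11)=56, p(12)=77, p(13)=101, p(14)=135, p(15)=176, p(16)=231, p(17)=297, p(18)=385, p(19)=490, p(20)=627, p(21)=792, p(22)=1002, p(23)=1255, p(24)=1575, p(25)=1958, p(26)=2436, p(27)=3010, p(28)=3718, p(29)=4565, p(30)=5604, p(31)=6842, p(32)=8349, p(33)=10143, p(34)=12310, p(35)=14883, p(36)=17977, p(37)=21637, p(38)=26015, p(39)=31185, p(40)=37338, p(41)=44583, p(42)=53174, p(43)=63261, p(44)=75175, p(45)=89134, p(46)=105558, p(47)=124754, p(48)=147273, p(49)=173525, p(50)=204226, p(51)=239943, p(52)=281589, p(53)=329931, p(54)=386155, p(55)=451276, p(56)=526823, p(57)=614154, p(58)=715220, p(59)=831820, p(60)=966467, p(61)=1121505, p(62)=1300156, p(63)=1505499, p(64)=1741630, p(65)=2012558, p(66)=2323520, p(67)=2679689, p(68)=3087735, p(69)=3554345, p(70)=4087968.
Final step: p(71) = p(70) + p(69) - p(66) - p(64) + p(59) + p(56) - p(49) - p(45) + p(36) + p(31) - p(20) - p(14) + p(1)
= 4087968 + 3554345 - 2323520 - 1741630 + 831820 + 526823 - 173525 - 89134 + 17977 + 6842 - 627 - 135 + 1
= 4697205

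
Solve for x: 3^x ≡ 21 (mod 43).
36

Baby-step giant-step with step n = ⌈√43⌉ = 7.
Baby steps 3^j mod 43 (j:value) for j=0..6: 0:1, 1:3, 2:9, 3:27, 4:38, 5:28, 6:41.
Giant-step multiplier: 3^(-7) ≡ 3^(42-7) = 3^35 ≡ 7 (mod 43).
Giant steps γ_i = 21·7^i mod 43: γ_0=21, γ_1=18, γ_2=40, γ_3=22, γ_4=25, γ_5=3 (in table at j=1).
x = i·n + j = 5·7 + 1 = 36.
Check: 3^36 ≡ 21 (mod 43).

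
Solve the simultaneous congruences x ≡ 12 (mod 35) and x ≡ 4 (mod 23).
257

Using Chinese Remainder Theorem:
M = 35 × 23 = 805
M1 = 23, M2 = 35
y1 = 23^(-1) mod 35 = 32
y2 = 35^(-1) mod 23 = 2
x = (12×23×32 + 4×35×2) mod 805 = 257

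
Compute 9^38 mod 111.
81

Repeated squaring. Binary of 38 = 100110.
9^1 ≡ 9 (mod 111); 9^2 ≡ 81 (mod 111); 9^4 ≡ 12 (mod 111); 9^8 ≡ 33 (mod 111); 9^16 ≡ 90 (mod 111); 9^32 ≡ 108 (mod 111)
9^38 = 9^2 × 9^4 × 9^32 ≡ 81 (mod 111)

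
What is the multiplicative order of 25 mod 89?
22

89 is prime, so ord(25) divides φ(89) = 88.
Divisors of 88: 1, 2, 4, 8, 11, 22, 44, 88.
Repeated squaring: 25^1 ≡ 25, 25^2 ≡ 2, 25^4 ≡ 4, 25^8 ≡ 16, 25^16 ≡ 78, 25^32 ≡ 32, 25^64 ≡ 45 (mod 89).
Test 25^d mod 89 for each divisor d in increasing order:
25^1 ≡ 25
25^2 ≡ 2
25^4 ≡ 4
25^8 ≡ 16
25^11 = 25^8·25^2·25^1 ≡ 88
25^22 = 25^16·25^4·25^2 ≡ 1  ← first divisor giving 1
The order is 22.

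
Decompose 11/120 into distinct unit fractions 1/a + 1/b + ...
1/11 + 1/1320

Greedy algorithm:
11/120: ceiling(120/11) = 11, use 1/11
1/1320: ceiling(1320/1) = 1320, use 1/1320
Result: 11/120 = 1/11 + 1/1320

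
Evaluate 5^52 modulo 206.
201

Repeated squaring. Binary of 52 = 110100.
5^1 ≡ 5 (mod 206); 5^2 ≡ 25 (mod 206); 5^4 ≡ 7 (mod 206); 5^8 ≡ 49 (mod 206); 5^16 ≡ 135 (mod 206); 5^32 ≡ 97 (mod 206)
5^52 = 5^4 × 5^16 × 5^32 ≡ 201 (mod 206)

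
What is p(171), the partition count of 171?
301384802048

p(n) counts ways to write n as a sum of positive integers (order ignored).
Euler's pentagonal recurrence: p(k) = p(k-1) + p(k-2) - p(k-5) - p(k-7) + p(k-12) + p(k-15) - ... (offsets j(3j∓1)/2, signs ++--, p(0)=1, p(<0)=0).
DP table for k = 0..170: p(0)=1, p(1)=1, p(2)=2, p(3)=3, p(4)=5, p(5)=7, p(6)=11, p(7)=15, p(8)=22, p(9)=30, p(10)=42, p(11)=56, p(12)=77, p(13)=101, p(14)=135, p(15)=176, p(16)=231, p(17)=297, p(18)=385, p(19)=490, p(20)=627, p(21)=792, p(22)=1002, p(23)=1255, p(24)=1575, p(25)=1958, p(26)=2436, p(27)=3010, p(28)=3718, p(29)=4565, p(30)=5604, p(31)=6842, p(32)=8349, p(33)=10143, p(34)=12310, p(35)=14883, p(36)=17977, p(37)=21637, p(38)=26015, p(39)=31185, p(40)=37338, p(41)=44583, p(42)=53174, p(43)=63261, p(44)=75175, p(45)=89134, p(46)=105558, p(47)=124754, p(48)=147273, p(49)=173525, p(50)=204226, p(51)=239943, p(52)=281589, p(53)=329931, p(54)=386155, p(55)=451276, p(56)=526823, p(57)=614154, p(58)=715220, p(59)=831820, p(60)=966467, p(61)=1121505, p(62)=1300156, p(63)=1505499, p(64)=1741630, p(65)=2012558, p(66)=2323520, p(67)=2679689, p(68)=3087735, p(69)=3554345, p(70)=4087968, p(71)=4697205, p(72)=5392783, p(73)=6185689, p(74)=7089500, p(75)=8118264, p(76)=9289091, p(77)=10619863, p(78)=12132164, p(79)=13848650, p(80)=15796476, p(81)=18004327, p(82)=20506255, p(83)=23338469, p(84)=26543660, p(85)=30167357, p(86)=34262962, p(87)=38887673, p(88)=44108109, p(89)=49995925, p(90)=56634173, p(91)=64112359, p(92)=72533807, p(93)=82010177, p(94)=92669720, p(95)=104651419, p(96)=118114304, p(97)=133230930, p(98)=150198136, p(99)=169229875, p(100)=190569292, p(101)=214481126, p(102)=241265379, p(103)=271248950, p(104)=304801365, p(105)=342325709, p(106)=384276336, p(107)=431149389, p(108)=483502844, p(109)=541946240, p(110)=607163746, p(111)=679903203, p(112)=761002156, p(113)=851376628, p(114)=952050665, p(115)=1064144451, p(116)=1188908248, p(117)=1327710076, p(118)=1482074143, p(119)=1653668665, p(120)=1844349560, p(121)=2056148051, p(122)=2291320912, p(123)=2552338241, p(124)=2841940500, p(125)=3163127352, p(126)=3519222692, p(127)=3913864295, p(128)=4351078600, p(129)=4835271870, p(130)=5371315400, p(131)=5964539504, p(132)=6620830889, p(133)=7346629512, p(134)=8149040695, p(135)=9035836076, p(136)=10015581680, p(137)=11097645016, p(138)=12292341831, p(139)=13610949895, p(140)=15065878135, p(141)=16670689208, p(142)=18440293320, p(143)=20390982757, p(144)=22540654445, p(145)=24908858009, p(146)=27517052599, p(147)=30388671978, p(148)=33549419497, p(149)=37027355200, p(150)=40853235313, p(151)=45060624582, p(152)=49686288421, p(153)=54770336324, p(154)=60356673280, p(155)=66493182097, p(156)=73232243759, p(157)=80630964769, p(158)=88751778802, p(159)=97662728555, p(160)=107438159466, p(161)=118159068427, p(162)=129913904637, p(163)=142798995930, p(164)=156919475295, p(165)=172389800255, p(166)=189334822579, p(167)=207890420102, p(168)=228204732751, p(169)=250438925115, p(170)=274768617130.
Final step: p(171) = p(170) + p(169) - p(166) - p(164) + p(159) + p(156) - p(149) - p(145) + p(136) + p(131) - p(120) - p(114) + p(101) + p(94) - p(79) - p(71) + p(54) + p(45) - p(26) - p(16)
= 274768617130 + 250438925115 - 189334822579 - 156919475295 + 97662728555 + 73232243759 - 37027355200 - 24908858009 + 10015581680 + 5964539504 - 1844349560 - 952050665 + 214481126 + 92669720 - 13848650 - 4697205 + 386155 + 89134 - 2436 - 231
= 301384802048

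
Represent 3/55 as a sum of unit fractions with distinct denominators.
1/19 + 1/523 + 1/546535

Greedy algorithm:
3/55: ceiling(55/3) = 19, use 1/19
2/1045: ceiling(1045/2) = 523, use 1/523
1/546535: ceiling(546535/1) = 546535, use 1/546535
Result: 3/55 = 1/19 + 1/523 + 1/546535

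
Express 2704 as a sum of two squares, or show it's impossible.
0² + 52² (a=0, b=52)

Factorization: 2704 = 2^4 × 13^2
By Fermat: n is sum of two squares iff every prime p ≡ 3 (mod 4) appears to even power.
All primes ≡ 3 (mod 4) appear to even power.
Search a = 0, 1, 2, … for 2704 - a² a perfect square: first hit at a = 0: 2704 - 0 = 2704 = 52².
2704 = 0² + 52² = 0 + 2704 ✓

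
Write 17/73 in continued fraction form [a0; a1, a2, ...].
[0; 4, 3, 2, 2]

Euclidean algorithm steps:
17 = 0 × 73 + 17
73 = 4 × 17 + 5
17 = 3 × 5 + 2
5 = 2 × 2 + 1
2 = 2 × 1 + 0
Continued fraction: [0; 4, 3, 2, 2]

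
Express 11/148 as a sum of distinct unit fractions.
1/14 + 1/346 + 1/179228

Greedy algorithm:
11/148: ceiling(148/11) = 14, use 1/14
3/1036: ceiling(1036/3) = 346, use 1/346
1/179228: ceiling(179228/1) = 179228, use 1/179228
Result: 11/148 = 1/14 + 1/346 + 1/179228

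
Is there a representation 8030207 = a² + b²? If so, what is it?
Not possible

Factorization: 8030207 = 43^3 × 101
By Fermat: n is sum of two squares iff every prime p ≡ 3 (mod 4) appears to even power.
Prime(s) ≡ 3 (mod 4) with odd exponent: [(43, 3)]
Therefore 8030207 cannot be expressed as a² + b².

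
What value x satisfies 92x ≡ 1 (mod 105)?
8

gcd(92, 105) = 1, so the inverse exists.
Extended Euclidean algorithm on (105, 92):
105 = 1 × 92 + 13  ⟹  13 = (1)·105 + (-1)·92
92 = 7 × 13 + 1  ⟹  1 = (-7)·105 + (8)·92
So (8)·92 ≡ 1 (mod 105), i.e. 92^(-1) ≡ 8 (mod 105).
Check: 92 × 8 = 736 ≡ 1 (mod 105)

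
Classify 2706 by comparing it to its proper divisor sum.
abundant

Proper divisors of 2706: sum = 1 + 2 + 3 + 6 + 11 + 22 + 33 + 41 + 66 + 82 + 123 + 246 + 451 + 902 + 1353 = 3342
Since 3342 > 2706, 2706 is abundant.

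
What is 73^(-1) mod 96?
25

gcd(73, 96) = 1, so the inverse exists.
Extended Euclidean algorithm on (96, 73):
96 = 1 × 73 + 23  ⟹  23 = (1)·96 + (-1)·73
73 = 3 × 23 + 4  ⟹  4 = (-3)·96 + (4)·73
23 = 5 × 4 + 3  ⟹  3 = (16)·96 + (-21)·73
4 = 1 × 3 + 1  ⟹  1 = (-19)·96 + (25)·73
So (25)·73 ≡ 1 (mod 96), i.e. 73^(-1) ≡ 25 (mod 96).
Check: 73 × 25 = 1825 ≡ 1 (mod 96)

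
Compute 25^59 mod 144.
121

Repeated squaring. Binary of 59 = 111011.
25^1 ≡ 25 (mod 144); 25^2 ≡ 49 (mod 144); 25^4 ≡ 97 (mod 144); 25^8 ≡ 49 (mod 144); 25^16 ≡ 97 (mod 144); 25^32 ≡ 49 (mod 144)
25^59 = 25^1 × 25^2 × 25^8 × 25^16 × 25^32 ≡ 121 (mod 144)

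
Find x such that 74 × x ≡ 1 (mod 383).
88

gcd(74, 383) = 1, so the inverse exists.
Extended Euclidean algorithm on (383, 74):
383 = 5 × 74 + 13  ⟹  13 = (1)·383 + (-5)·74
74 = 5 × 13 + 9  ⟹  9 = (-5)·383 + (26)·74
13 = 1 × 9 + 4  ⟹  4 = (6)·383 + (-31)·74
9 = 2 × 4 + 1  ⟹  1 = (-17)·383 + (88)·74
So (88)·74 ≡ 1 (mod 383), i.e. 74^(-1) ≡ 88 (mod 383).
Check: 74 × 88 = 6512 ≡ 1 (mod 383)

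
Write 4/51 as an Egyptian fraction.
1/13 + 1/663

Greedy algorithm:
4/51: ceiling(51/4) = 13, use 1/13
1/663: ceiling(663/1) = 663, use 1/663
Result: 4/51 = 1/13 + 1/663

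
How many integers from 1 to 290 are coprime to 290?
112

290 = 2 × 5 × 29
φ(n) = n × ∏(1 - 1/p) for each prime p dividing n
φ(290) = 290 × (1 - 1/2) × (1 - 1/5) × (1 - 1/29) = 112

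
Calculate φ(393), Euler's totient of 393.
260

393 = 3 × 131
φ(n) = n × ∏(1 - 1/p) for each prime p dividing n
φ(393) = 393 × (1 - 1/3) × (1 - 1/131) = 260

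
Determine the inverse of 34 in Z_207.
67

gcd(34, 207) = 1, so the inverse exists.
Extended Euclidean algorithm on (207, 34):
207 = 6 × 34 + 3  ⟹  3 = (1)·207 + (-6)·34
34 = 11 × 3 + 1  ⟹  1 = (-11)·207 + (67)·34
So (67)·34 ≡ 1 (mod 207), i.e. 34^(-1) ≡ 67 (mod 207).
Check: 34 × 67 = 2278 ≡ 1 (mod 207)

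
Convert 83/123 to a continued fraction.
[0; 1, 2, 13, 3]

Euclidean algorithm steps:
83 = 0 × 123 + 83
123 = 1 × 83 + 40
83 = 2 × 40 + 3
40 = 13 × 3 + 1
3 = 3 × 1 + 0
Continued fraction: [0; 1, 2, 13, 3]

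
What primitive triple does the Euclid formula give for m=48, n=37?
(935, 3552, 3673)

Euclid's formula: a = m² - n², b = 2mn, c = m² + n²
m = 48, n = 37
a = 48² - 37² = 2304 - 1369 = 935
b = 2 × 48 × 37 = 3552
c = 48² + 37² = 2304 + 1369 = 3673
Verification: 935² + 3552² = 874225 + 12616704 = 13490929 = 3673² ✓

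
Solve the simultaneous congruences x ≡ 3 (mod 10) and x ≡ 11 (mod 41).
93

Using Chinese Remainder Theorem:
M = 10 × 41 = 410
M1 = 41, M2 = 10
y1 = 41^(-1) mod 10 = 1
y2 = 10^(-1) mod 41 = 37
x = (3×41×1 + 11×10×37) mod 410 = 93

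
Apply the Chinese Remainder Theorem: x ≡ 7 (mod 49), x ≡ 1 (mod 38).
1673

Using Chinese Remainder Theorem:
M = 49 × 38 = 1862
M1 = 38, M2 = 49
y1 = 38^(-1) mod 49 = 40
y2 = 49^(-1) mod 38 = 7
x = (7×38×40 + 1×49×7) mod 1862 = 1673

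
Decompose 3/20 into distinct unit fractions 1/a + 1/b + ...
1/7 + 1/140

Greedy algorithm:
3/20: ceiling(20/3) = 7, use 1/7
1/140: ceiling(140/1) = 140, use 1/140
Result: 3/20 = 1/7 + 1/140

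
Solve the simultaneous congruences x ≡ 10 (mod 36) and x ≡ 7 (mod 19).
406

Using Chinese Remainder Theorem:
M = 36 × 19 = 684
M1 = 19, M2 = 36
y1 = 19^(-1) mod 36 = 19
y2 = 36^(-1) mod 19 = 9
x = (10×19×19 + 7×36×9) mod 684 = 406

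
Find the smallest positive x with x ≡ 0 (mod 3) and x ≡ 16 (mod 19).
54

Using Chinese Remainder Theorem:
M = 3 × 19 = 57
M1 = 19, M2 = 3
y1 = 19^(-1) mod 3 = 1
y2 = 3^(-1) mod 19 = 13
x = (0×19×1 + 16×3×13) mod 57 = 54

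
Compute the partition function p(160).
107438159466

p(n) counts ways to write n as a sum of positive integers (order ignored).
Euler's pentagonal recurrence: p(k) = p(k-1) + p(k-2) - p(k-5) - p(k-7) + p(k-12) + p(k-15) - ... (offsets j(3j∓1)/2, signs ++--, p(0)=1, p(<0)=0).
DP table for k = 0..159: p(0)=1, p(1)=1, p(2)=2, p(3)=3, p(4)=5, p(5)=7, p(6)=11, p(7)=15, p(8)=22, p(9)=30, p(10)=42, p(11)=56, p(12)=77, p(13)=101, p(14)=135, p(15)=176, p(16)=231, p(17)=297, p(18)=385, p(19)=490, p(20)=627, p(21)=792, p(22)=1002, p(23)=1255, p(24)=1575, p(25)=1958, p(26)=2436, p(27)=3010, p(28)=3718, p(29)=4565, p(30)=5604, p(31)=6842, p(32)=8349, p(33)=10143, p(34)=12310, p(35)=14883, p(36)=17977, p(37)=21637, p(38)=26015, p(39)=31185, p(40)=37338, p(41)=44583, p(42)=53174, p(43)=63261, p(44)=75175, p(45)=89134, p(46)=105558, p(47)=124754, p(48)=147273, p(49)=173525, p(50)=204226, p(51)=239943, p(52)=281589, p(53)=329931, p(54)=386155, p(55)=451276, p(56)=526823, p(57)=614154, p(58)=715220, p(59)=831820, p(60)=966467, p(61)=1121505, p(62)=1300156, p(63)=1505499, p(64)=1741630, p(65)=2012558, p(66)=2323520, p(67)=2679689, p(68)=3087735, p(69)=3554345, p(70)=4087968, p(71)=4697205, p(72)=5392783, p(73)=6185689, p(74)=7089500, p(75)=8118264, p(76)=9289091, p(77)=10619863, p(78)=12132164, p(79)=13848650, p(80)=15796476, p(81)=18004327, p(82)=20506255, p(83)=23338469, p(84)=26543660, p(85)=30167357, p(86)=34262962, p(87)=38887673, p(88)=44108109, p(89)=49995925, p(90)=56634173, p(91)=64112359, p(92)=72533807, p(93)=82010177, p(94)=92669720, p(95)=104651419, p(96)=118114304, p(97)=133230930, p(98)=150198136, p(99)=169229875, p(100)=190569292, p(101)=214481126, p(102)=241265379, p(103)=271248950, p(104)=304801365, p(105)=342325709, p(106)=384276336, p(107)=431149389, p(108)=483502844, p(109)=541946240, p(110)=607163746, p(111)=679903203, p(112)=761002156, p(113)=851376628, p(114)=952050665, p(115)=1064144451, p(116)=1188908248, p(117)=1327710076, p(118)=1482074143, p(119)=1653668665, p(120)=1844349560, p(121)=2056148051, p(122)=2291320912, p(123)=2552338241, p(124)=2841940500, p(125)=3163127352, p(126)=3519222692, p(127)=3913864295, p(128)=4351078600, p(129)=4835271870, p(130)=5371315400, p(131)=5964539504, p(132)=6620830889, p(133)=7346629512, p(134)=8149040695, p(135)=9035836076, p(136)=10015581680, p(137)=11097645016, p(138)=12292341831, p(139)=13610949895, p(140)=15065878135, p(141)=16670689208, p(142)=18440293320, p(143)=20390982757, p(144)=22540654445, p(145)=24908858009, p(146)=27517052599, p(147)=30388671978, p(148)=33549419497, p(149)=37027355200, p(150)=40853235313, p(151)=45060624582, p(152)=49686288421, p(153)=54770336324, p(154)=60356673280, p(155)=66493182097, p(156)=73232243759, p(157)=80630964769, p(158)=88751778802, p(159)=97662728555.
Final step: p(160) = p(159) + p(158) - p(155) - p(153) + p(148) + p(145) - p(138) - p(134) + p(125) + p(120) - p(109) - p(103) + p(90) + p(83) - p(68) - p(60) + p(43) + p(34) - p(15) - p(5)
= 97662728555 + 88751778802 - 66493182097 - 54770336324 + 33549419497 + 24908858009 - 12292341831 - 8149040695 + 3163127352 + 1844349560 - 541946240 - 271248950 + 56634173 + 23338469 - 3087735 - 966467 + 63261 + 12310 - 176 - 7
= 107438159466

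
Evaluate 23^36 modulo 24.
1

Repeated squaring. Binary of 36 = 100100.
23^1 ≡ 23 (mod 24); 23^2 ≡ 1 (mod 24); 23^4 ≡ 1 (mod 24); 23^8 ≡ 1 (mod 24); 23^16 ≡ 1 (mod 24); 23^32 ≡ 1 (mod 24)
23^36 = 23^4 × 23^32 ≡ 1 (mod 24)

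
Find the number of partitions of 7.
15

p(n) counts ways to write n as a sum of positive integers (order ignored).
Examples: 7; 6 + 1; 5 + 2; 5 + 1 + 1; 4 + 3; ... (15 total)
p(7) = 15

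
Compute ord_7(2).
3

7 is prime, so ord(2) divides φ(7) = 6.
Divisors of 6: 1, 2, 3, 6.
Repeated squaring: 2^1 ≡ 2, 2^2 ≡ 4, 2^4 ≡ 2 (mod 7).
Test 2^d mod 7 for each divisor d in increasing order:
2^1 ≡ 2
2^2 ≡ 4
2^3 = 2^2·2^1 ≡ 1  ← first divisor giving 1
The order is 3.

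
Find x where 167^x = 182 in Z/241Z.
146

Baby-step giant-step with step n = ⌈√241⌉ = 16.
Baby steps 167^j mod 241 (j:value) for j=0..15: 0:1, 1:167, 2:174, 3:138, 4:151, 5:153, 6:5, 7:112, 8:147, 9:208, 10:32, 11:42, 12:25, 13:78, 14:12, 15:76.
Giant-step multiplier: 167^(-16) ≡ 167^(240-16) = 167^224 ≡ 119 (mod 241).
Giant steps γ_i = 182·119^i mod 241: γ_0=182, γ_1=209, γ_2=48, γ_3=169, γ_4=108, γ_5=79, γ_6=2, γ_7=238, γ_8=125, γ_9=174 (in table at j=2).
x = i·n + j = 9·16 + 2 = 146.
Check: 167^146 ≡ 182 (mod 241).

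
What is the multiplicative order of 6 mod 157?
156

157 is prime, so ord(6) divides φ(157) = 156.
Divisors of 156: 1, 2, 3, 4, 6, 12, 13, 26, 39, 52, 78, 156.
Repeated squaring: 6^1 ≡ 6, 6^2 ≡ 36, 6^4 ≡ 40, 6^8 ≡ 30, 6^16 ≡ 115, 6^32 ≡ 37, 6^64 ≡ 113, 6^128 ≡ 52 (mod 157).
Test 6^d mod 157 for each divisor d in increasing order:
6^1 ≡ 6
6^2 ≡ 36
6^3 = 6^2·6^1 ≡ 59
6^4 ≡ 40
6^6 = 6^4·6^2 ≡ 27
6^12 = 6^8·6^4 ≡ 101
6^13 = 6^8·6^4·6^1 ≡ 135
6^26 = 6^16·6^8·6^2 ≡ 13
6^39 = 6^32·6^4·6^2·6^1 ≡ 28
6^52 = 6^32·6^16·6^4 ≡ 12
6^78 = 6^64·6^8·6^4·6^2 ≡ 156
6^156 = 6^128·6^16·6^8·6^4 ≡ 1  ← first divisor giving 1
The order is 156.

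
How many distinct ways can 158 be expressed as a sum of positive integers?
88751778802

p(n) counts ways to write n as a sum of positive integers (order ignored).
Euler's pentagonal recurrence: p(k) = p(k-1) + p(k-2) - p(k-5) - p(k-7) + p(k-12) + p(k-15) - ... (offsets j(3j∓1)/2, signs ++--, p(0)=1, p(<0)=0).
DP table for k = 0..157: p(0)=1, p(1)=1, p(2)=2, p(3)=3, p(4)=5, p(5)=7, p(6)=11, p(7)=15, p(8)=22, p(9)=30, p(10)=42, p(11)=56, p(12)=77, p(13)=101, p(14)=135, p(15)=176, p(16)=231, p(17)=297, p(18)=385, p(19)=490, p(20)=627, p(21)=792, p(22)=1002, p(23)=1255, p(24)=1575, p(25)=1958, p(26)=2436, p(27)=3010, p(28)=3718, p(29)=4565, p(30)=5604, p(31)=6842, p(32)=8349, p(33)=10143, p(34)=12310, p(35)=14883, p(36)=17977, p(37)=21637, p(38)=26015, p(39)=31185, p(40)=37338, p(41)=44583, p(42)=53174, p(43)=63261, p(44)=75175, p(45)=89134, p(46)=105558, p(47)=124754, p(48)=147273, p(49)=173525, p(50)=204226, p(51)=239943, p(52)=281589, p(53)=329931, p(54)=386155, p(55)=451276, p(56)=526823, p(57)=614154, p(58)=715220, p(59)=831820, p(60)=966467, p(61)=1121505, p(62)=1300156, p(63)=1505499, p(64)=1741630, p(65)=2012558, p(66)=2323520, p(67)=2679689, p(68)=3087735, p(69)=3554345, p(70)=4087968, p(71)=4697205, p(72)=5392783, p(73)=6185689, p(74)=7089500, p(75)=8118264, p(76)=9289091, p(77)=10619863, p(78)=12132164, p(79)=13848650, p(80)=15796476, p(81)=18004327, p(82)=20506255, p(83)=23338469, p(84)=26543660, p(85)=30167357, p(86)=34262962, p(87)=38887673, p(88)=44108109, p(89)=49995925, p(90)=56634173, p(91)=64112359, p(92)=72533807, p(93)=82010177, p(94)=92669720, p(95)=104651419, p(96)=118114304, p(97)=133230930, p(98)=150198136, p(99)=169229875, p(100)=190569292, p(101)=214481126, p(102)=241265379, p(103)=271248950, p(104)=304801365, p(105)=342325709, p(106)=384276336, p(107)=431149389, p(108)=483502844, p(109)=541946240, p(110)=607163746, p(111)=679903203, p(112)=761002156, p(113)=851376628, p(114)=952050665, p(115)=1064144451, p(116)=1188908248, p(117)=1327710076, p(118)=1482074143, p(119)=1653668665, p(120)=1844349560, p(121)=2056148051, p(122)=2291320912, p(123)=2552338241, p(124)=2841940500, p(125)=3163127352, p(126)=3519222692, p(127)=3913864295, p(128)=4351078600, p(129)=4835271870, p(130)=5371315400, p(131)=5964539504, p(132)=6620830889, p(133)=7346629512, p(134)=8149040695, p(135)=9035836076, p(136)=10015581680, p(137)=11097645016, p(138)=12292341831, p(139)=13610949895, p(140)=15065878135, p(141)=16670689208, p(142)=18440293320, p(143)=20390982757, p(144)=22540654445, p(145)=24908858009, p(146)=27517052599, p(147)=30388671978, p(148)=33549419497, p(149)=37027355200, p(150)=40853235313, p(151)=45060624582, p(152)=49686288421, p(153)=54770336324, p(154)=60356673280, p(155)=66493182097, p(156)=73232243759, p(157)=80630964769.
Final step: p(158) = p(157) + p(156) - p(153) - p(151) + p(146) + p(143) - p(136) - p(132) + p(123) + p(118) - p(107) - p(101) + p(88) + p(81) - p(66) - p(58) + p(41) + p(32) - p(13) - p(3)
= 80630964769 + 73232243759 - 54770336324 - 45060624582 + 27517052599 + 20390982757 - 10015581680 - 6620830889 + 2552338241 + 1482074143 - 431149389 - 214481126 + 44108109 + 18004327 - 2323520 - 715220 + 44583 + 8349 - 101 - 3
= 88751778802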